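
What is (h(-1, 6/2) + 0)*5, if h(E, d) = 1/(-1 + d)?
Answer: 5/2 ≈ 2.5000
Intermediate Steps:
(h(-1, 6/2) + 0)*5 = (1/(-1 + 6/2) + 0)*5 = (1/(-1 + 6*(1/2)) + 0)*5 = (1/(-1 + 3) + 0)*5 = (1/2 + 0)*5 = (1/2)*5 = 5/2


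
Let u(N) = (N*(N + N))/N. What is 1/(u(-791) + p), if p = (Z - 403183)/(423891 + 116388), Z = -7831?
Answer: -540279/855132392 ≈ -0.00063181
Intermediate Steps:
u(N) = 2*N (u(N) = (N*(2*N))/N = (2*N²)/N = 2*N)
p = -411014/540279 (p = (-7831 - 403183)/(423891 + 116388) = -411014/540279 ≈ -0.76074)
1/(u(-791) + p) = 1/(2*(-791) - 411014/540279) = 1/(-1582 - 411014/540279) = 1/(-855132392/540279) = -540279/855132392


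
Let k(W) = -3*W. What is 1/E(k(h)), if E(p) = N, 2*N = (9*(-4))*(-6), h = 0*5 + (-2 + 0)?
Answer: 1/108 ≈ 0.0092593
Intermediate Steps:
h = -2 (h = 0 - 2 = -2)
N = 108 (N = ((9*(-4))*(-6))/2 = (-36*(-6))/2 = (½)*216 = 108)
E(p) = 108
1/E(k(h)) = 1/108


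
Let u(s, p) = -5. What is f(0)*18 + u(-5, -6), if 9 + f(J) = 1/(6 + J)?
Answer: -164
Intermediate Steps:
f(J) = -9 + 1/(6 + J)
f(0)*18 + u(-5, -6) = ((-53 - 9*0)/(6 + 0))*18 - 5 = ((-53 + 0)/6)*18 - 5 = ((⅙)*(-53))*18 - 5 = -53/6*18 - 5 = -159 - 5 = -164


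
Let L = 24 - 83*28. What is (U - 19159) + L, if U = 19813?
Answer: -1646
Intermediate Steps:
L = -2300 (L = 24 - 2324 = -2300)
(U - 19159) + L = (19813 - 19159) - 2300 = 654 - 2300 = -1646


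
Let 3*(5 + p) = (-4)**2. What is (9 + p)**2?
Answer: 784/9 ≈ 87.111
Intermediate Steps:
p = 1/3 (p = -5 + (1/3)*(-4)**2 = -5 + (1/3)*16 = -5 + 16/3 = 1/3 ≈ 0.33333)
(9 + p)**2 = (9 + 1/3)**2 = (28/3)**2 = 784/9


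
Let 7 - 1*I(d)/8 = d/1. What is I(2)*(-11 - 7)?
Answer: -720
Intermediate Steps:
I(d) = 56 - 8*d (I(d) = 56 - 8*d/1 = 56 - 8*d)
I(2)*(-11 - 7) = (56 - 8*2)*(-11 - 7) = (56 - 16)*(-18) = 40*(-18) = -720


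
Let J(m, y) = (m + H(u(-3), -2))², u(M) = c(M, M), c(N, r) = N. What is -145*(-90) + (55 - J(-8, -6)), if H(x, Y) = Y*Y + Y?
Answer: 13069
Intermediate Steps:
u(M) = M
H(x, Y) = Y + Y² (H(x, Y) = Y² + Y = Y + Y²)
J(m, y) = (2 + m)² (J(m, y) = (m - 2*(1 - 2))² = (m - 2*(-1))² = (m + 2)² = (2 + m)²)
-145*(-90) + (55 - J(-8, -6)) = -145*(-90) + (55 - (2 - 8)²) = 13050 + (55 - 1*(-6)²) = 13050 + (55 - 1*36) = 13050 + (55 - 36) = 13050 + 19 = 13069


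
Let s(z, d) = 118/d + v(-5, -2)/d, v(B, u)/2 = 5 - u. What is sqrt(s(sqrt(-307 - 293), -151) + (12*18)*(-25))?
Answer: 2*I*sqrt(30786333)/151 ≈ 73.491*I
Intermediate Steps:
v(B, u) = 10 - 2*u (v(B, u) = 2*(5 - u) = 10 - 2*u)
s(z, d) = 132/d (s(z, d) = 118/d + (10 - 2*(-2))/d = 118/d + (10 + 4)/d = 118/d + 14/d = 132/d)
sqrt(s(sqrt(-307 - 293), -151) + (12*18)*(-25)) = sqrt(132/(-151) + (12*18)*(-25)) = sqrt(132*(-1/151) + 216*(-25)) = sqrt(-132/151 - 5400) = sqrt(-815532/151) = 2*I*sqrt(30786333)/151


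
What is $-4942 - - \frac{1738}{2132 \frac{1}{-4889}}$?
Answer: $- \frac{9516713}{1066} \approx -8927.5$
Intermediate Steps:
$-4942 - - \frac{1738}{2132 \frac{1}{-4889}} = -4942 - - \frac{1738}{2132 \left(- \frac{1}{4889}\right)} = -4942 - - \frac{1738}{- \frac{2132}{4889}} = -4942 - \left(-1738\right) \left(- \frac{4889}{2132}\right) = -4942 - \frac{4248541}{1066} = - \frac{9516713}{1066}$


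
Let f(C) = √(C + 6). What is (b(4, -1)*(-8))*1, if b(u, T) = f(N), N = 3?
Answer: -24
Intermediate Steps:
f(C) = √(6 + C)
b(u, T) = 3 (b(u, T) = √(6 + 3) = √9 = 3)
(b(4, -1)*(-8))*1 = (3*(-8))*1 = -24*1 = -24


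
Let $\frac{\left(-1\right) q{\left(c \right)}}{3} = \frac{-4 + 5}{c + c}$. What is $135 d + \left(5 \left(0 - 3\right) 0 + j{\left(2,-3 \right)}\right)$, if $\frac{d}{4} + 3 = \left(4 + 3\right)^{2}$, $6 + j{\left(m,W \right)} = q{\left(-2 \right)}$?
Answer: $\frac{99339}{4} \approx 24835.0$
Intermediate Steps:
$q{\left(c \right)} = - \frac{3}{2 c}$ ($q{\left(c \right)} = - 3 \frac{-4 + 5}{c + c} = - 3 \cdot 1 \frac{1}{2 c} = - 3 \frac{1}{2 c} = - \frac{3}{2 c}$)
$j{\left(m,W \right)} = - \frac{21}{4}$ ($j{\left(m,W \right)} = -6 - \frac{3}{2 \left(-2\right)} = -6 - - \frac{3}{4} = -6 + \frac{3}{4} = - \frac{21}{4}$)
$d = 184$ ($d = -12 + 4 \left(4 + 3\right)^{2} = -12 + 4 \cdot 7^{2} = -12 + 4 \cdot 49 = -12 + 196 = 184$)
$135 d + \left(5 \left(0 - 3\right) 0 + j{\left(2,-3 \right)}\right) = 135 \cdot 184 - \left(\frac{21}{4} - 5 \left(0 - 3\right) 0\right) = 24840 - \left(\frac{21}{4} - 5 \left(-3\right) 0\right) = 24840 - \frac{21}{4} = \frac{99339}{4}$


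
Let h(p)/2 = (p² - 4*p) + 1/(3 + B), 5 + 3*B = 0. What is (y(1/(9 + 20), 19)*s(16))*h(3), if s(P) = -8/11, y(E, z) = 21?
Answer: 756/11 ≈ 68.727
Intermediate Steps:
s(P) = -8/11 (s(P) = -8*1/11 = -8/11)
B = -5/3 (B = -5/3 + (⅓)*0 = -5/3 + 0 = -5/3 ≈ -1.6667)
h(p) = 3/2 - 8*p + 2*p² (h(p) = 2*((p² - 4*p) + 1/(3 - 5/3)) = 2*((p² - 4*p) + 1/(4/3)) = 2*((p² - 4*p) + ¾) = 2*(¾ + p² - 4*p) = 3/2 - 8*p + 2*p²)
(y(1/(9 + 20), 19)*s(16))*h(3) = (21*(-8/11))*(3/2 - 8*3 + 2*3²) = -168*(3/2 - 24 + 2*9)/11 = -168*(3/2 - 24 + 18)/11 = -168/11*(-9/2) = 756/11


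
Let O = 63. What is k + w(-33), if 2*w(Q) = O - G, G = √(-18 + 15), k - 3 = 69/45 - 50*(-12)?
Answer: 19081/30 - I*√3/2 ≈ 636.03 - 0.86602*I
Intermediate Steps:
k = 9068/15 (k = 3 + (69/45 - 50*(-12)) = 3 + (69*(1/45) + 600) = 3 + (23/15 + 600) = 3 + 9023/15 = 9068/15 ≈ 604.53)
G = I*√3 (G = √(-3) = I*√3 ≈ 1.732*I)
w(Q) = 63/2 - I*√3/2 (w(Q) = (63 - I*√3)/2 = 63/2 - I*√3/2)
k + w(-33) = 9068/15 + (63/2 - I*√3/2) = 19081/30 - I*√3/2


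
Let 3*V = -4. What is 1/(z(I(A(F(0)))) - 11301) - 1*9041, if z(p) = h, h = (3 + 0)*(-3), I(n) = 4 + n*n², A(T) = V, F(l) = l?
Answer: -102253711/11310 ≈ -9041.0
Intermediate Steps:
V = -4/3 (V = (⅓)*(-4) = -4/3 ≈ -1.3333)
A(T) = -4/3
I(n) = 4 + n³
h = -9 (h = 3*(-3) = -9)
z(p) = -9
1/(z(I(A(F(0)))) - 11301) - 1*9041 = 1/(-9 - 11301) - 1*9041 = 1/(-11310) - 9041 = -1/11310 - 9041 = -102253711/11310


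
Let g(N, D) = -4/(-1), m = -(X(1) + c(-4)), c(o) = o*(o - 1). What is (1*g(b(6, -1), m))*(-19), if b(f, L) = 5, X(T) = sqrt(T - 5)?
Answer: -76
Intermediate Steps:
X(T) = sqrt(-5 + T)
c(o) = o*(-1 + o)
m = -20 - 2*I (m = -(sqrt(-5 + 1) - 4*(-1 - 4)) = -(sqrt(-4) - 4*(-5)) = -(2*I + 20) = -(20 + 2*I) = -20 - 2*I ≈ -20.0 - 2.0*I)
g(N, D) = 4 (g(N, D) = -4*(-1) = 4)
(1*g(b(6, -1), m))*(-19) = (1*4)*(-19) = 4*(-19) = -76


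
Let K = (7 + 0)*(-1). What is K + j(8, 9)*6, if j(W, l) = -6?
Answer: -43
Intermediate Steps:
K = -7 (K = 7*(-1) = -7)
K + j(8, 9)*6 = -7 - 6*6 = -7 - 36 = -43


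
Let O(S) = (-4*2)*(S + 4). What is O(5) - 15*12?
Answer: -252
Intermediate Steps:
O(S) = -32 - 8*S (O(S) = -8*(4 + S) = -32 - 8*S)
O(5) - 15*12 = (-32 - 8*5) - 15*12 = (-32 - 40) - 180 = -72 - 180 = -252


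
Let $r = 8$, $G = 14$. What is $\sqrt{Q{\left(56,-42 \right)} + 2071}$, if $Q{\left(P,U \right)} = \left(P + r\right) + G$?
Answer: $\sqrt{2149} \approx 46.357$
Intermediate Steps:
$Q{\left(P,U \right)} = 22 + P$ ($Q{\left(P,U \right)} = \left(P + 8\right) + 14 = \left(8 + P\right) + 14 = 22 + P$)
$\sqrt{Q{\left(56,-42 \right)} + 2071} = \sqrt{\left(22 + 56\right) + 2071} = \sqrt{78 + 2071} = \sqrt{2149}$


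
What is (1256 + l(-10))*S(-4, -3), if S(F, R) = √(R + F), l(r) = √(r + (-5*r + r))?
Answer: I*√7*(1256 + √30) ≈ 3337.6*I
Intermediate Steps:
l(r) = √3*√(-r) (l(r) = √(r - 4*r) = √(-3*r) = √3*√(-r))
S(F, R) = √(F + R)
(1256 + l(-10))*S(-4, -3) = (1256 + √3*√(-1*(-10)))*√(-4 - 3) = (1256 + √3*√10)*√(-7) = (1256 + √30)*(I*√7) = I*√7*(1256 + √30)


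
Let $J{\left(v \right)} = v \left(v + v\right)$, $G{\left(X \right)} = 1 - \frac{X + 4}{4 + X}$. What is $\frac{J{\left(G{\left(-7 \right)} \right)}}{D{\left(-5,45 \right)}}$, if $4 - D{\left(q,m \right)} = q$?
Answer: $0$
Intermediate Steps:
$D{\left(q,m \right)} = 4 - q$
$G{\left(X \right)} = 0$ ($G{\left(X \right)} = 1 - \frac{4 + X}{4 + X} = 1 - 1 = 0$)
$J{\left(v \right)} = 2 v^{2}$ ($J{\left(v \right)} = v 2 v = 2 v^{2}$)
$\frac{J{\left(G{\left(-7 \right)} \right)}}{D{\left(-5,45 \right)}} = \frac{2 \cdot 0^{2}}{4 - -5} = \frac{2 \cdot 0}{4 + 5} = \frac{0}{9} = 0 \cdot \frac{1}{9} = 0$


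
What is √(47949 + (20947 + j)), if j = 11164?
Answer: 2*√20015 ≈ 282.95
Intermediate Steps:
√(47949 + (20947 + j)) = √(47949 + (20947 + 11164)) = √(47949 + 32111) = √80060 = 2*√20015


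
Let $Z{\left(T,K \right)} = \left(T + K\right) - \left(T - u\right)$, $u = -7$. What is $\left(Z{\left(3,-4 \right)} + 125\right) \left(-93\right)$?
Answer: $-10602$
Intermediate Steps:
$Z{\left(T,K \right)} = -7 + K$ ($Z{\left(T,K \right)} = \left(T + K\right) - \left(7 + T\right) = \left(K + T\right) - \left(7 + T\right) = -7 + K$)
$\left(Z{\left(3,-4 \right)} + 125\right) \left(-93\right) = \left(\left(-7 - 4\right) + 125\right) \left(-93\right) = \left(-11 + 125\right) \left(-93\right) = 114 \left(-93\right) = -10602$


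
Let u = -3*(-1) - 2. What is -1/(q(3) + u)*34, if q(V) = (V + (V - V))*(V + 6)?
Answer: -17/14 ≈ -1.2143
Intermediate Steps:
u = 1 (u = 3 - 2 = 1)
q(V) = V*(6 + V) (q(V) = (V + 0)*(6 + V) = V*(6 + V))
-1/(q(3) + u)*34 = -1/(3*(6 + 3) + 1)*34 = -1/(3*9 + 1)*34 = -1/(27 + 1)*34 = -1/28*34 = -17/14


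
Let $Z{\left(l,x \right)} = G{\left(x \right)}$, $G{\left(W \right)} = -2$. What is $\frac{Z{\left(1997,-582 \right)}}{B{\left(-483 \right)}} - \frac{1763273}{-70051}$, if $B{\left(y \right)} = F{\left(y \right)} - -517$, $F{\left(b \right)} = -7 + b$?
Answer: $\frac{47468269}{1891377} \approx 25.097$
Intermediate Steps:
$Z{\left(l,x \right)} = -2$
$B{\left(y \right)} = 510 + y$ ($B{\left(y \right)} = \left(-7 + y\right) - -517 = \left(-7 + y\right) + 517 = 510 + y$)
$\frac{Z{\left(1997,-582 \right)}}{B{\left(-483 \right)}} - \frac{1763273}{-70051} = - \frac{2}{510 - 483} - \frac{1763273}{-70051} = - \frac{2}{27} - - \frac{1763273}{70051} = \left(-2\right) \frac{1}{27} + \frac{1763273}{70051} = - \frac{2}{27} + \frac{1763273}{70051} = \frac{47468269}{1891377}$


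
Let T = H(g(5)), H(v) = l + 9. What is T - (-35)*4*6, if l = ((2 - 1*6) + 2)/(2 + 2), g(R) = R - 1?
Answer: 1697/2 ≈ 848.50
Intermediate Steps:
g(R) = -1 + R
l = -½ (l = ((2 - 6) + 2)/4 = (-4 + 2)*(¼) = -2*¼ = -½ ≈ -0.50000)
H(v) = 17/2 (H(v) = -½ + 9 = 17/2)
T = 17/2 ≈ 8.5000
T - (-35)*4*6 = 17/2 - (-35)*4*6 = 17/2 - (-35)*24 = 17/2 - 1*(-840) = 17/2 + 840 = 1697/2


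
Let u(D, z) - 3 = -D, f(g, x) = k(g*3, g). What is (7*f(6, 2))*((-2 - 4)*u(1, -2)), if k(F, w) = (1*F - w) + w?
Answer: -1512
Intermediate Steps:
k(F, w) = F (k(F, w) = (F - w) + w = F)
f(g, x) = 3*g (f(g, x) = g*3 = 3*g)
u(D, z) = 3 - D
(7*f(6, 2))*((-2 - 4)*u(1, -2)) = (7*(3*6))*((-2 - 4)*(3 - 1*1)) = (7*18)*(-6*(3 - 1)) = 126*(-6*2) = 126*(-12) = -1512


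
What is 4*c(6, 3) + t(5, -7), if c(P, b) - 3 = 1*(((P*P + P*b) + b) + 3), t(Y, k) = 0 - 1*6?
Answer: 246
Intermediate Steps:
t(Y, k) = -6 (t(Y, k) = 0 - 6 = -6)
c(P, b) = 6 + b + P² + P*b (c(P, b) = 3 + 1*(((P*P + P*b) + b) + 3) = 3 + 1*(((P² + P*b) + b) + 3) = 3 + 1*((b + P² + P*b) + 3) = 3 + 1*(3 + b + P² + P*b) = 3 + (3 + b + P² + P*b) = 6 + b + P² + P*b)
4*c(6, 3) + t(5, -7) = 4*(6 + 3 + 6² + 6*3) - 6 = 4*(6 + 3 + 36 + 18) - 6 = 4*63 - 6 = 252 - 6 = 246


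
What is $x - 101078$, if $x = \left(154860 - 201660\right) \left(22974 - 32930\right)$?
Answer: $465839722$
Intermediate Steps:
$x = 465940800$ ($x = \left(-46800\right) \left(-9956\right) = 465940800$)
$x - 101078 = 465940800 - 101078 = 465839722$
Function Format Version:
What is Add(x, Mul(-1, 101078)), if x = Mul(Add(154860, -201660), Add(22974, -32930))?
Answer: 465839722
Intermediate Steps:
x = 465940800 (x = Mul(-46800, -9956) = 465940800)
Add(x, Mul(-1, 101078)) = Add(465940800, Mul(-1, 101078)) = Add(465940800, -101078) = 465839722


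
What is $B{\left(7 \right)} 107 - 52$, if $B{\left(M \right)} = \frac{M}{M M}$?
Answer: $- \frac{257}{7} \approx -36.714$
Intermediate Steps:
$B{\left(M \right)} = \frac{1}{M}$ ($B{\left(M \right)} = \frac{M}{M^{2}} = \frac{1}{M}$)
$B{\left(7 \right)} 107 - 52 = \frac{1}{7} \cdot 107 - 52 = \frac{107}{7} - 52 = - \frac{257}{7}$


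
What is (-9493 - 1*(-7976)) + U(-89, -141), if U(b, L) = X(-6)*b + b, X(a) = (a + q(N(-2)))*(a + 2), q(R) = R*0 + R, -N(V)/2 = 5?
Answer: -7302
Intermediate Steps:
N(V) = -10 (N(V) = -2*5 = -10)
q(R) = R (q(R) = 0 + R = R)
X(a) = (-10 + a)*(2 + a) (X(a) = (a - 10)*(a + 2) = (-10 + a)*(2 + a))
U(b, L) = 65*b (U(b, L) = (-20 + (-6)² - 8*(-6))*b + b = (-20 + 36 + 48)*b + b = 64*b + b = 65*b)
(-9493 - 1*(-7976)) + U(-89, -141) = (-9493 - 1*(-7976)) + 65*(-89) = (-9493 + 7976) - 5785 = -1517 - 5785 = -7302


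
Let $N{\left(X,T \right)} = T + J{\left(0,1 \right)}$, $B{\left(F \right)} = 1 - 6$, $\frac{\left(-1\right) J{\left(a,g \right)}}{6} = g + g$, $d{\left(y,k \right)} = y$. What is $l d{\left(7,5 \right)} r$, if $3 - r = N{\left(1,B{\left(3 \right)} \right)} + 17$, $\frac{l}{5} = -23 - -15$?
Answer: $-840$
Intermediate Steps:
$J{\left(a,g \right)} = - 12 g$ ($J{\left(a,g \right)} = - 6 \left(g + g\right) = - 6 \cdot 2 g = - 12 g$)
$B{\left(F \right)} = -5$ ($B{\left(F \right)} = 1 - 6 = -5$)
$N{\left(X,T \right)} = -12 + T$ ($N{\left(X,T \right)} = T - 12 = -12 + T$)
$l = -40$ ($l = 5 \left(-23 - -15\right) = 5 \left(-23 + 15\right) = 5 \left(-8\right) = -40$)
$r = 3$ ($r = 3 - \left(\left(-12 - 5\right) + 17\right) = 3 - \left(-17 + 17\right) = 3 - 0 = 3 + 0 = 3$)
$l d{\left(7,5 \right)} r = \left(-40\right) 7 \cdot 3 = \left(-280\right) 3 = -840$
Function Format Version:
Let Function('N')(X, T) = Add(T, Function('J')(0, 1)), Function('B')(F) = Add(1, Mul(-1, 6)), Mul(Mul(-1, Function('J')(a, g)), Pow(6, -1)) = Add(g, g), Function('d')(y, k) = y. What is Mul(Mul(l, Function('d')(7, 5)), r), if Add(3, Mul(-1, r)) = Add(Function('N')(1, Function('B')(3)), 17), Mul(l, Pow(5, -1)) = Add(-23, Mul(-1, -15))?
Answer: -840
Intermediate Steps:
Function('J')(a, g) = Mul(-12, g) (Function('J')(a, g) = Mul(-6, Add(g, g)) = Mul(-6, Mul(2, g)) = Mul(-12, g))
Function('B')(F) = -5 (Function('B')(F) = Add(1, -6) = -5)
Function('N')(X, T) = Add(-12, T) (Function('N')(X, T) = Add(T, Mul(-12, 1)) = Add(T, -12) = Add(-12, T))
l = -40 (l = Mul(5, Add(-23, Mul(-1, -15))) = Mul(5, Add(-23, 15)) = Mul(5, -8) = -40)
r = 3 (r = Add(3, Mul(-1, Add(Add(-12, -5), 17))) = Add(3, Mul(-1, Add(-17, 17))) = Add(3, Mul(-1, 0)) = Add(3, 0) = 3)
Mul(Mul(l, Function('d')(7, 5)), r) = Mul(Mul(-40, 7), 3) = Mul(-280, 3) = -840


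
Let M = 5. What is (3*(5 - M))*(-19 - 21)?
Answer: 0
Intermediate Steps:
(3*(5 - M))*(-19 - 21) = (3*(5 - 1*5))*(-19 - 21) = (3*(5 - 5))*(-40) = (3*0)*(-40) = 0*(-40) = 0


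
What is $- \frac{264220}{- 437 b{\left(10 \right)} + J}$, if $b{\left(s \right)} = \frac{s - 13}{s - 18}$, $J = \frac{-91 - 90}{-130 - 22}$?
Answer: $\frac{456380}{281} \approx 1624.1$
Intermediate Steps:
$J = \frac{181}{152}$ ($J = - \frac{181}{-152} = \left(-181\right) \left(- \frac{1}{152}\right) = \frac{181}{152} \approx 1.1908$)
$b{\left(s \right)} = \frac{-13 + s}{-18 + s}$
$- \frac{264220}{- 437 b{\left(10 \right)} + J} = - \frac{264220}{- 437 \frac{-13 + 10}{-18 + 10} + \frac{181}{152}} = - \frac{264220}{- 437 \frac{1}{-8} \left(-3\right) + \frac{181}{152}} = - \frac{264220}{- 437 \left(\left(- \frac{1}{8}\right) \left(-3\right)\right) + \frac{181}{152}} = - \frac{264220}{\left(-437\right) \frac{3}{8} + \frac{181}{152}} = - \frac{264220}{- \frac{1311}{8} + \frac{181}{152}} = - \frac{264220}{- \frac{3091}{19}} = \left(-264220\right) \left(- \frac{19}{3091}\right) = \frac{456380}{281}$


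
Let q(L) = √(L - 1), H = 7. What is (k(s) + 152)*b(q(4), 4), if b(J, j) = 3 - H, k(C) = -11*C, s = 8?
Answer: -256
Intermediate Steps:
q(L) = √(-1 + L)
b(J, j) = -4 (b(J, j) = 3 - 1*7 = 3 - 7 = -4)
(k(s) + 152)*b(q(4), 4) = (-11*8 + 152)*(-4) = (-88 + 152)*(-4) = 64*(-4) = -256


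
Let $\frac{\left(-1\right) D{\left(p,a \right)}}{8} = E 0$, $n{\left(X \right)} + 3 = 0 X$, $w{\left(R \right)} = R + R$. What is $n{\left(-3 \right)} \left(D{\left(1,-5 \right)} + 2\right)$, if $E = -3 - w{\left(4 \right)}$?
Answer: $-6$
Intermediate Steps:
$w{\left(R \right)} = 2 R$
$E = -11$ ($E = -3 - 2 \cdot 4 = -3 - 8 = -11$)
$n{\left(X \right)} = -3$ ($n{\left(X \right)} = -3 + 0 X = -3 + 0 = -3$)
$D{\left(p,a \right)} = 0$ ($D{\left(p,a \right)} = - 8 \left(\left(-11\right) 0\right) = \left(-8\right) 0 = 0$)
$n{\left(-3 \right)} \left(D{\left(1,-5 \right)} + 2\right) = - 3 \left(0 + 2\right) = \left(-3\right) 2 = -6$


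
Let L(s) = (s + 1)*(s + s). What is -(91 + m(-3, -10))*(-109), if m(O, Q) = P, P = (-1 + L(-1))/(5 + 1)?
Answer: 59405/6 ≈ 9900.8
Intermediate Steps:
L(s) = 2*s*(1 + s) (L(s) = (1 + s)*(2*s) = 2*s*(1 + s))
P = -1/6 (P = (-1 + 2*(-1)*(1 - 1))/(5 + 1) = (-1 + 2*(-1)*0)/6 = (-1 + 0)*(1/6) = -1*1/6 = -1/6 ≈ -0.16667)
m(O, Q) = -1/6
-(91 + m(-3, -10))*(-109) = -(91 - 1/6)*(-109) = -545*(-109)/6 = -1*(-59405/6) = 59405/6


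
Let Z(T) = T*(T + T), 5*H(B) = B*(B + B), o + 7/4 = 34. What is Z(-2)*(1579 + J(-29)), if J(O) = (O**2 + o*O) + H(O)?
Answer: 72846/5 ≈ 14569.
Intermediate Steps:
o = 129/4 (o = -7/4 + 34 = 129/4 ≈ 32.250)
H(B) = 2*B**2/5 (H(B) = (B*(B + B))/5 = (B*(2*B))/5 = (2*B**2)/5 = 2*B**2/5)
Z(T) = 2*T**2 (Z(T) = T*(2*T) = 2*T**2)
J(O) = 7*O**2/5 + 129*O/4 (J(O) = (O**2 + 129*O/4) + 2*O**2/5 = 7*O**2/5 + 129*O/4)
Z(-2)*(1579 + J(-29)) = (2*(-2)**2)*(1579 + (1/20)*(-29)*(645 + 28*(-29))) = (2*4)*(1579 + (1/20)*(-29)*(645 - 812)) = 8*(1579 + (1/20)*(-29)*(-167)) = 8*(1579 + 4843/20) = 8*(36423/20) = 72846/5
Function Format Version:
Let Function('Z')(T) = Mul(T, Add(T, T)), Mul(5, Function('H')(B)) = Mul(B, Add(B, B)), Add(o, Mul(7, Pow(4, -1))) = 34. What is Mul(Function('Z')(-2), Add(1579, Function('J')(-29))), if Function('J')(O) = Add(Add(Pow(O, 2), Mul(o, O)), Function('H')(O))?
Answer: Rational(72846, 5) ≈ 14569.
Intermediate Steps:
o = Rational(129, 4) (o = Add(Rational(-7, 4), 34) = Rational(129, 4) ≈ 32.250)
Function('H')(B) = Mul(Rational(2, 5), Pow(B, 2)) (Function('H')(B) = Mul(Rational(1, 5), Mul(B, Add(B, B))) = Mul(Rational(1, 5), Mul(B, Mul(2, B))) = Mul(Rational(1, 5), Mul(2, Pow(B, 2))) = Mul(Rational(2, 5), Pow(B, 2)))
Function('Z')(T) = Mul(2, Pow(T, 2)) (Function('Z')(T) = Mul(T, Mul(2, T)) = Mul(2, Pow(T, 2)))
Function('J')(O) = Add(Mul(Rational(7, 5), Pow(O, 2)), Mul(Rational(129, 4), O)) (Function('J')(O) = Add(Add(Pow(O, 2), Mul(Rational(129, 4), O)), Mul(Rational(2, 5), Pow(O, 2))) = Add(Mul(Rational(7, 5), Pow(O, 2)), Mul(Rational(129, 4), O)))
Mul(Function('Z')(-2), Add(1579, Function('J')(-29))) = Mul(Mul(2, Pow(-2, 2)), Add(1579, Mul(Rational(1, 20), -29, Add(645, Mul(28, -29))))) = Mul(Mul(2, 4), Add(1579, Mul(Rational(1, 20), -29, Add(645, -812)))) = Mul(8, Add(1579, Mul(Rational(1, 20), -29, -167))) = Mul(8, Add(1579, Rational(4843, 20))) = Mul(8, Rational(36423, 20)) = Rational(72846, 5)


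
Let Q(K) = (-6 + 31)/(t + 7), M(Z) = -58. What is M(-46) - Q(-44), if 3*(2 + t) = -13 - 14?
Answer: -207/4 ≈ -51.750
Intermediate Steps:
t = -11 (t = -2 + (-13 - 14)/3 = -2 + (⅓)*(-27) = -2 - 9 = -11)
Q(K) = -25/4 (Q(K) = (-6 + 31)/(-11 + 7) = 25/(-4) = 25*(-¼) = -25/4)
M(-46) - Q(-44) = -58 - 1*(-25/4) = -58 + 25/4 = -207/4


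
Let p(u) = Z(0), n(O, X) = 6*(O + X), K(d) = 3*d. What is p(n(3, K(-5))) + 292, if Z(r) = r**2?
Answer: 292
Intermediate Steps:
n(O, X) = 6*O + 6*X
p(u) = 0 (p(u) = 0**2 = 0)
p(n(3, K(-5))) + 292 = 0 + 292 = 292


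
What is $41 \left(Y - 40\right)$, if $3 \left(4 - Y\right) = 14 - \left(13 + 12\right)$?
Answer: $- \frac{3977}{3} \approx -1325.7$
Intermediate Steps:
$Y = \frac{23}{3}$ ($Y = 4 - \frac{14 - \left(13 + 12\right)}{3} = 4 - \frac{14 - 25}{3} = 4 - - \frac{11}{3} = 4 + \frac{11}{3} = \frac{23}{3} \approx 7.6667$)
$41 \left(Y - 40\right) = 41 \left(\frac{23}{3} - 40\right) = 41 \left(- \frac{97}{3}\right) = - \frac{3977}{3}$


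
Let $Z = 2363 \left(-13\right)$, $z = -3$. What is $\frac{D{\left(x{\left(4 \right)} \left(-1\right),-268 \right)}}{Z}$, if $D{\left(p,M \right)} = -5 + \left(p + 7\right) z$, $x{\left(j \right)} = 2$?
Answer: $\frac{20}{30719} \approx 0.00065106$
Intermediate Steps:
$Z = -30719$
$D{\left(p,M \right)} = -26 - 3 p$ ($D{\left(p,M \right)} = -5 + \left(p + 7\right) \left(-3\right) = -5 + \left(7 + p\right) \left(-3\right) = -5 - \left(21 + 3 p\right) = -26 - 3 p$)
$\frac{D{\left(x{\left(4 \right)} \left(-1\right),-268 \right)}}{Z} = \frac{-26 - 3 \cdot 2 \left(-1\right)}{-30719} = \left(-26 - -6\right) \left(- \frac{1}{30719}\right) = \left(-26 + 6\right) \left(- \frac{1}{30719}\right) = \left(-20\right) \left(- \frac{1}{30719}\right) = \frac{20}{30719}$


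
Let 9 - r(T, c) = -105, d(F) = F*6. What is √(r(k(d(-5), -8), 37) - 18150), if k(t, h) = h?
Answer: 6*I*√501 ≈ 134.3*I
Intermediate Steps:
d(F) = 6*F
r(T, c) = 114 (r(T, c) = 9 - 1*(-105) = 9 + 105 = 114)
√(r(k(d(-5), -8), 37) - 18150) = √(114 - 18150) = √(-18036) = 6*I*√501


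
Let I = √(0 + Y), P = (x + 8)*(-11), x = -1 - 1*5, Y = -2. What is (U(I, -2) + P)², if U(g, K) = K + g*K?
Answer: 568 + 96*I*√2 ≈ 568.0 + 135.76*I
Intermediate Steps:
x = -6 (x = -1 - 5 = -6)
P = -22 (P = (-6 + 8)*(-11) = 2*(-11) = -22)
I = I*√2 (I = √(0 - 2) = √(-2) = I*√2 ≈ 1.4142*I)
U(g, K) = K + K*g
(U(I, -2) + P)² = (-2*(1 + I*√2) - 22)² = ((-2 - 2*I*√2) - 22)² = (-24 - 2*I*√2)²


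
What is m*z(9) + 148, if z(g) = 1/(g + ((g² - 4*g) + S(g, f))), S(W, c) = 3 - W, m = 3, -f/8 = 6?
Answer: 2369/16 ≈ 148.06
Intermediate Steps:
f = -48 (f = -8*6 = -48)
z(g) = 1/(3 + g² - 4*g) (z(g) = 1/(g + ((g² - 4*g) + (3 - g))) = 1/(g + (3 + g² - 5*g)) = 1/(3 + g² - 4*g))
m*z(9) + 148 = 3/(3 + 9² - 4*9) + 148 = 3/(3 + 81 - 36) + 148 = 3/48 + 148 = 3*(1/48) + 148 = 1/16 + 148 = 2369/16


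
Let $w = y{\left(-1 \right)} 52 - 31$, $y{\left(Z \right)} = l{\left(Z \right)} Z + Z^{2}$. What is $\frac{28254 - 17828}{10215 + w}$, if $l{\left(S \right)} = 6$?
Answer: $\frac{5213}{4962} \approx 1.0506$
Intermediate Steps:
$y{\left(Z \right)} = Z^{2} + 6 Z$ ($y{\left(Z \right)} = 6 Z + Z^{2} = Z^{2} + 6 Z$)
$w = -291$ ($w = - (6 - 1) 52 - 31 = \left(-1\right) 5 \cdot 52 - 31 = \left(-5\right) 52 - 31 = -260 - 31 = -291$)
$\frac{28254 - 17828}{10215 + w} = \frac{28254 - 17828}{10215 - 291} = \frac{10426}{9924} = 10426 \cdot \frac{1}{9924} = \frac{5213}{4962}$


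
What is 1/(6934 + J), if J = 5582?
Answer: 1/12516 ≈ 7.9898e-5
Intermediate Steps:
1/(6934 + J) = 1/(6934 + 5582) = 1/12516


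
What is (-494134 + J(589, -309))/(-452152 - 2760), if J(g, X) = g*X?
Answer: 676135/454912 ≈ 1.4863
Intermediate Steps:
J(g, X) = X*g
(-494134 + J(589, -309))/(-452152 - 2760) = (-494134 - 309*589)/(-452152 - 2760) = (-494134 - 182001)/(-454912) = -676135*(-1/454912) = 676135/454912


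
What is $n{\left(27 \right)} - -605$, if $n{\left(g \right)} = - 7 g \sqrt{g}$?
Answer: $605 - 567 \sqrt{3} \approx -377.07$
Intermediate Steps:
$n{\left(g \right)} = - 7 g^{\frac{3}{2}}$
$n{\left(27 \right)} - -605 = - 7 \cdot 27^{\frac{3}{2}} - -605 = - 7 \cdot 81 \sqrt{3} + 605 = - 567 \sqrt{3} + 605 = 605 - 567 \sqrt{3}$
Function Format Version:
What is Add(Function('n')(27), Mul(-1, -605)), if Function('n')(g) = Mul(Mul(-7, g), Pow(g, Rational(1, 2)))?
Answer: Add(605, Mul(-567, Pow(3, Rational(1, 2)))) ≈ -377.07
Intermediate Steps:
Function('n')(g) = Mul(-7, Pow(g, Rational(3, 2)))
Add(Function('n')(27), Mul(-1, -605)) = Add(Mul(-7, Pow(27, Rational(3, 2))), Mul(-1, -605)) = Add(Mul(-7, Mul(81, Pow(3, Rational(1, 2)))), 605) = Add(Mul(-567, Pow(3, Rational(1, 2))), 605) = Add(605, Mul(-567, Pow(3, Rational(1, 2))))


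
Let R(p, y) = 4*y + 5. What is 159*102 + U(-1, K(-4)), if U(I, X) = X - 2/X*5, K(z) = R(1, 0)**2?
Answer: 81213/5 ≈ 16243.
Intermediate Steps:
R(p, y) = 5 + 4*y
K(z) = 25 (K(z) = (5 + 4*0)**2 = (5 + 0)**2 = 5**2 = 25)
U(I, X) = X - 10/X
159*102 + U(-1, K(-4)) = 159*102 + (25 - 10/25) = 16218 + (25 - 10*1/25) = 16218 + (25 - 2/5) = 16218 + 123/5 = 81213/5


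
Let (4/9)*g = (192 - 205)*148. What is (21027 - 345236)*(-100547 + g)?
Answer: 34001743084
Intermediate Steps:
g = -4329 (g = 9*((192 - 205)*148)/4 = 9*(-13*148)/4 = (9/4)*(-1924) = -4329)
(21027 - 345236)*(-100547 + g) = (21027 - 345236)*(-100547 - 4329) = -324209*(-104876) = 34001743084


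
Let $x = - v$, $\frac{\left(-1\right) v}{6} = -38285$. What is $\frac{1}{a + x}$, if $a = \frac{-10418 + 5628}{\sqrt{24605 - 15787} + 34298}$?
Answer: $- \frac{13510907065574}{3103592348957313155} - \frac{479 \sqrt{8818}}{6207184697914626310} \approx -4.3533 \cdot 10^{-6}$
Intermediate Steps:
$v = 229710$ ($v = \left(-6\right) \left(-38285\right) = 229710$)
$a = - \frac{4790}{34298 + \sqrt{8818}}$ ($a = - \frac{4790}{\sqrt{8818} + 34298} = - \frac{4790}{34298 + \sqrt{8818}} \approx -0.13928$)
$x = -229710$ ($x = \left(-1\right) 229710 = -229710$)
$\frac{1}{a + x} = \frac{1}{\left(- \frac{82143710}{588171993} + \frac{2395 \sqrt{8818}}{588171993}\right) - 229710} = \frac{1}{- \frac{135109070655740}{588171993} + \frac{2395 \sqrt{8818}}{588171993}}$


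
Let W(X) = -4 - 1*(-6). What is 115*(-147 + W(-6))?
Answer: -16675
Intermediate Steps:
W(X) = 2 (W(X) = -4 + 6 = 2)
115*(-147 + W(-6)) = 115*(-147 + 2) = 115*(-145) = -16675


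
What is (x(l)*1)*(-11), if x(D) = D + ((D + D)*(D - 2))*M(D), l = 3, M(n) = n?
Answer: -231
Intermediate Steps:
x(D) = D + 2*D²*(-2 + D) (x(D) = D + ((D + D)*(D - 2))*D = D + ((2*D)*(-2 + D))*D = D + (2*D*(-2 + D))*D = D + 2*D²*(-2 + D))
(x(l)*1)*(-11) = ((3*(1 - 4*3 + 2*3²))*1)*(-11) = ((3*(1 - 12 + 2*9))*1)*(-11) = ((3*(1 - 12 + 18))*1)*(-11) = ((3*7)*1)*(-11) = (21*1)*(-11) = 21*(-11) = -231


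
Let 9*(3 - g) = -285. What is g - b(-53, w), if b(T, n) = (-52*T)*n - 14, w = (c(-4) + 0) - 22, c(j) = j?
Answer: 215114/3 ≈ 71705.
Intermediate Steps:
g = 104/3 (g = 3 - 1/9*(-285) = 3 + 95/3 = 104/3 ≈ 34.667)
w = -26 (w = (-4 + 0) - 22 = -4 - 22 = -26)
b(T, n) = -14 - 52*T*n (b(T, n) = -52*T*n - 14 = -14 - 52*T*n)
g - b(-53, w) = 104/3 - (-14 - 52*(-53)*(-26)) = 104/3 - (-14 - 71656) = 104/3 - 1*(-71670) = 104/3 + 71670 = 215114/3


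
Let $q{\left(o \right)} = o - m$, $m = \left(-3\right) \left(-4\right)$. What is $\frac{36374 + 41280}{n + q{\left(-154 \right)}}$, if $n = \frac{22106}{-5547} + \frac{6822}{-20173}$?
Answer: $- \frac{4344726972837}{9529562359} \approx -455.92$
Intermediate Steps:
$m = 12$
$n = - \frac{483785972}{111899631}$ ($n = 22106 \left(- \frac{1}{5547}\right) + 6822 \left(- \frac{1}{20173}\right) = - \frac{22106}{5547} - \frac{6822}{20173} = - \frac{483785972}{111899631} \approx -4.3234$)
$q{\left(o \right)} = -12 + o$ ($q{\left(o \right)} = o - 12 = -12 + o$)
$\frac{36374 + 41280}{n + q{\left(-154 \right)}} = \frac{36374 + 41280}{- \frac{483785972}{111899631} - 166} = \frac{77654}{- \frac{483785972}{111899631} - 166} = \frac{77654}{- \frac{19059124718}{111899631}} = 77654 \left(- \frac{111899631}{19059124718}\right) = - \frac{4344726972837}{9529562359}$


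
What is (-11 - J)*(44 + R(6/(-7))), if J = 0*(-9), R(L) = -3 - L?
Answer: -3223/7 ≈ -460.43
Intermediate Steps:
J = 0
(-11 - J)*(44 + R(6/(-7))) = (-11 - 1*0)*(44 + (-3 - 6/(-7))) = (-11 + 0)*(44 + (-3 - 6*(-1)/7)) = -11*(44 + (-3 - 1*(-6/7))) = -11*(44 + (-3 + 6/7)) = -11*(44 - 15/7) = -11*293/7 = -3223/7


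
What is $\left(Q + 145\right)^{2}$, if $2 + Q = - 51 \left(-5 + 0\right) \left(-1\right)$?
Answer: $12544$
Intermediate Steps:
$Q = -257$ ($Q = -2 - 51 \left(-5 + 0\right) \left(-1\right) = -2 - 51 \left(\left(-5\right) \left(-1\right)\right) = -2 - 255 = -257$)
$\left(Q + 145\right)^{2} = \left(-257 + 145\right)^{2} = \left(-112\right)^{2} = 12544$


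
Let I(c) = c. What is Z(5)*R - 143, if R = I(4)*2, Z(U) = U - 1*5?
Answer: -143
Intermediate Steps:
Z(U) = -5 + U (Z(U) = U - 5 = -5 + U)
R = 8 (R = 4*2 = 8)
Z(5)*R - 143 = (-5 + 5)*8 - 143 = 0*8 - 143 = 0 - 143 = -143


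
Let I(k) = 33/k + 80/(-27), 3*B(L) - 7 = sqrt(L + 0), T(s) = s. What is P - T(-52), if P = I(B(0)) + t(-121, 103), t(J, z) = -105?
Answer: -7904/189 ≈ -41.820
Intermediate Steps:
B(L) = 7/3 + sqrt(L)/3 (B(L) = 7/3 + sqrt(L + 0)/3 = 7/3 + sqrt(L)/3)
I(k) = -80/27 + 33/k (I(k) = 33/k + 80*(-1/27) = 33/k - 80/27 = -80/27 + 33/k)
P = -17732/189 (P = (-80/27 + 33/(7/3 + sqrt(0)/3)) - 105 = (-80/27 + 33/(7/3 + (1/3)*0)) - 105 = (-80/27 + 33/(7/3 + 0)) - 105 = (-80/27 + 33/(7/3)) - 105 = (-80/27 + 33*(3/7)) - 105 = (-80/27 + 99/7) - 105 = 2113/189 - 105 = -17732/189 ≈ -93.820)
P - T(-52) = -17732/189 - 1*(-52) = -17732/189 + 52 = -7904/189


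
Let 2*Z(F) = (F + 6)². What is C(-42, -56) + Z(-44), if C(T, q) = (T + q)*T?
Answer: 4838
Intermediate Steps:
C(T, q) = T*(T + q)
Z(F) = (6 + F)²/2 (Z(F) = (F + 6)²/2 = (6 + F)²/2)
C(-42, -56) + Z(-44) = -42*(-42 - 56) + (6 - 44)²/2 = -42*(-98) + (½)*(-38)² = 4116 + (½)*1444 = 4116 + 722 = 4838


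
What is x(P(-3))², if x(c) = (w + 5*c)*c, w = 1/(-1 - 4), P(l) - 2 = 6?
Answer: 2534464/25 ≈ 1.0138e+5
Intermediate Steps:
P(l) = 8 (P(l) = 2 + 6 = 8)
w = -⅕ (w = 1/(-5) = -⅕ ≈ -0.20000)
x(c) = c*(-⅕ + 5*c) (x(c) = (-⅕ + 5*c)*c = c*(-⅕ + 5*c))
x(P(-3))² = ((⅕)*8*(-1 + 25*8))² = ((⅕)*8*(-1 + 200))² = ((⅕)*8*199)² = (1592/5)² = 2534464/25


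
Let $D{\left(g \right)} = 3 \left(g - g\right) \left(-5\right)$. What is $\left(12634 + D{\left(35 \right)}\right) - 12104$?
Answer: $530$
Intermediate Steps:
$D{\left(g \right)} = 0$ ($D{\left(g \right)} = 3 \cdot 0 \left(-5\right) = 0 \left(-5\right) = 0$)
$\left(12634 + D{\left(35 \right)}\right) - 12104 = \left(12634 + 0\right) - 12104 = 12634 - 12104 = 530$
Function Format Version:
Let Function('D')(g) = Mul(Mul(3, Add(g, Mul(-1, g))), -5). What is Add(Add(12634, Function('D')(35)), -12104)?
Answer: 530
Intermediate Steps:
Function('D')(g) = 0 (Function('D')(g) = Mul(Mul(3, 0), -5) = Mul(0, -5) = 0)
Add(Add(12634, Function('D')(35)), -12104) = Add(Add(12634, 0), -12104) = Add(12634, -12104) = 530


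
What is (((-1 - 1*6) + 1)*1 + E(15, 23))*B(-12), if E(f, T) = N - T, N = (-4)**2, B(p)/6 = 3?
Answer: -234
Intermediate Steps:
B(p) = 18 (B(p) = 6*3 = 18)
N = 16
E(f, T) = 16 - T
(((-1 - 1*6) + 1)*1 + E(15, 23))*B(-12) = (((-1 - 1*6) + 1)*1 + (16 - 1*23))*18 = (((-1 - 6) + 1)*1 + (16 - 23))*18 = ((-7 + 1)*1 - 7)*18 = (-6*1 - 7)*18 = (-6 - 7)*18 = -13*18 = -234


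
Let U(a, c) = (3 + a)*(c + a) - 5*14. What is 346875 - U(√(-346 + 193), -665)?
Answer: 349093 + 1986*I*√17 ≈ 3.4909e+5 + 8188.5*I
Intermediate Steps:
U(a, c) = -70 + (3 + a)*(a + c) (U(a, c) = (3 + a)*(a + c) - 70 = -70 + (3 + a)*(a + c))
346875 - U(√(-346 + 193), -665) = 346875 - (-70 + (√(-346 + 193))² + 3*√(-346 + 193) + 3*(-665) + √(-346 + 193)*(-665)) = 346875 - (-70 + (√(-153))² + 3*√(-153) - 1995 + √(-153)*(-665)) = 346875 - (-70 + (3*I*√17)² + 3*(3*I*√17) - 1995 + (3*I*√17)*(-665)) = 346875 - (-70 - 153 + 9*I*√17 - 1995 - 1995*I*√17) = 346875 - (-2218 - 1986*I*√17) = 346875 + (2218 + 1986*I*√17) = 349093 + 1986*I*√17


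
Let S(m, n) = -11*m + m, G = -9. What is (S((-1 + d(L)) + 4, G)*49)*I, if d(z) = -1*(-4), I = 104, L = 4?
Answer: -356720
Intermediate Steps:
d(z) = 4
S(m, n) = -10*m
(S((-1 + d(L)) + 4, G)*49)*I = (-10*((-1 + 4) + 4)*49)*104 = (-10*(3 + 4)*49)*104 = (-10*7*49)*104 = -70*49*104 = -3430*104 = -356720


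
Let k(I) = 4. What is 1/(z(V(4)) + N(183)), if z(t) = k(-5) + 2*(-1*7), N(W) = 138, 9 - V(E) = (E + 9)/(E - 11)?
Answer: 1/128 ≈ 0.0078125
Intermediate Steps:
V(E) = 9 - (9 + E)/(-11 + E) (V(E) = 9 - (E + 9)/(E - 11) = 9 - (9 + E)/(-11 + E))
z(t) = -10 (z(t) = 4 + 2*(-1*7) = 4 + 2*(-7) = 4 - 14 = -10)
1/(z(V(4)) + N(183)) = 1/(-10 + 138) = 1/128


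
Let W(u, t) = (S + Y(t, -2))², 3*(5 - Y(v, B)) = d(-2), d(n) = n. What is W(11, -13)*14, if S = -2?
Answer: 1694/9 ≈ 188.22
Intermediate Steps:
Y(v, B) = 17/3 (Y(v, B) = 5 - ⅓*(-2) = 5 + ⅔ = 17/3)
W(u, t) = 121/9 (W(u, t) = (-2 + 17/3)² = (11/3)² = 121/9)
W(11, -13)*14 = (121/9)*14 = 1694/9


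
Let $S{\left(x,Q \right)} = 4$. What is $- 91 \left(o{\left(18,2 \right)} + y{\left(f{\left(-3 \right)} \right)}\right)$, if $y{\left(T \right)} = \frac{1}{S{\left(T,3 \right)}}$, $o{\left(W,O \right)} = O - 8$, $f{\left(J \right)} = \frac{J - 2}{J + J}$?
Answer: $\frac{2093}{4} \approx 523.25$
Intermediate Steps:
$f{\left(J \right)} = \frac{-2 + J}{2 J}$
$o{\left(W,O \right)} = -8 + O$
$y{\left(T \right)} = \frac{1}{4}$
$- 91 \left(o{\left(18,2 \right)} + y{\left(f{\left(-3 \right)} \right)}\right) = - 91 \left(\left(-8 + 2\right) + \frac{1}{4}\right) = - 91 \left(-6 + \frac{1}{4}\right) = \left(-91\right) \left(- \frac{23}{4}\right) = \frac{2093}{4}$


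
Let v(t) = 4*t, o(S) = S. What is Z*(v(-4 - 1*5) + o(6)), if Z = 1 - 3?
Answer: 60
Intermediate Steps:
Z = -2
Z*(v(-4 - 1*5) + o(6)) = -2*(4*(-4 - 1*5) + 6) = -2*(4*(-4 - 5) + 6) = -2*(4*(-9) + 6) = -2*(-36 + 6) = -2*(-30) = 60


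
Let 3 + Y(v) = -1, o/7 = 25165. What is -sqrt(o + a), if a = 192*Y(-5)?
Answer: -sqrt(175387) ≈ -418.79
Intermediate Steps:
o = 176155 (o = 7*25165 = 176155)
Y(v) = -4 (Y(v) = -3 - 1 = -4)
a = -768 (a = 192*(-4) = -768)
-sqrt(o + a) = -sqrt(176155 - 768) = -sqrt(175387)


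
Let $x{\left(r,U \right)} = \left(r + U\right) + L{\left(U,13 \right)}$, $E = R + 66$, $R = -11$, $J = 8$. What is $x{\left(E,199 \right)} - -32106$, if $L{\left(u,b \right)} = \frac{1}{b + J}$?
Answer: $\frac{679561}{21} \approx 32360.0$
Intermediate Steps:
$L{\left(u,b \right)} = \frac{1}{8 + b}$ ($L{\left(u,b \right)} = \frac{1}{b + 8} = \frac{1}{8 + b}$)
$E = 55$ ($E = -11 + 66 = 55$)
$x{\left(r,U \right)} = \frac{1}{21} + U + r$ ($x{\left(r,U \right)} = \left(r + U\right) + \frac{1}{8 + 13} = \left(U + r\right) + \frac{1}{21} = \frac{1}{21} + U + r$)
$x{\left(E,199 \right)} - -32106 = \left(\frac{1}{21} + 199 + 55\right) - -32106 = \frac{5335}{21} + 32106 = \frac{679561}{21}$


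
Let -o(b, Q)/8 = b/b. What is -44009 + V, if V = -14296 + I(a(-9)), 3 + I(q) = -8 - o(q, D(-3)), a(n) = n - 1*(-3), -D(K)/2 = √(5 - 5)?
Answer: -58308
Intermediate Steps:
D(K) = 0 (D(K) = -2*√(5 - 5) = -2*√0 = -2*0 = 0)
a(n) = 3 + n (a(n) = n + 3 = 3 + n)
o(b, Q) = -8 (o(b, Q) = -8*b/b = -8*1 = -8)
I(q) = -3 (I(q) = -3 + (-8 - 1*(-8)) = -3 + (-8 + 8) = -3 + 0 = -3)
V = -14299 (V = -14296 - 3 = -14299)
-44009 + V = -44009 - 14299 = -58308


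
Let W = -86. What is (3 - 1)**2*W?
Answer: -344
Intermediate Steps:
(3 - 1)**2*W = (3 - 1)**2*(-86) = 2**2*(-86) = 4*(-86) = -344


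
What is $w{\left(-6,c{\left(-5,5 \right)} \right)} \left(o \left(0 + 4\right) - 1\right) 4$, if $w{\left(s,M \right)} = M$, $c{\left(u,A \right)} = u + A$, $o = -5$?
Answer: $0$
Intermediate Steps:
$c{\left(u,A \right)} = A + u$
$w{\left(-6,c{\left(-5,5 \right)} \right)} \left(o \left(0 + 4\right) - 1\right) 4 = \left(5 - 5\right) \left(- 5 \left(0 + 4\right) - 1\right) 4 = 0 \left(\left(-5\right) 4 - 1\right) 4 = 0 \left(-20 - 1\right) 4 = 0 \left(\left(-21\right) 4\right) = 0 \left(-84\right) = 0$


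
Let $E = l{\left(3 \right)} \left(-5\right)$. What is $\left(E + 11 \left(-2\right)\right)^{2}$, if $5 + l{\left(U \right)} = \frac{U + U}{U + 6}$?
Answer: $\frac{1}{9} \approx 0.11111$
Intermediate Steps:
$l{\left(U \right)} = -5 + \frac{2 U}{6 + U}$ ($l{\left(U \right)} = -5 + \frac{U + U}{U + 6} = -5 + \frac{2 U}{6 + U}$)
$E = \frac{65}{3}$ ($E = \frac{3 \left(-10 - 3\right)}{6 + 3} \left(-5\right) = \frac{3 \left(-10 - 3\right)}{9} \left(-5\right) = 3 \cdot \frac{1}{9} \left(-13\right) \left(-5\right) = \left(- \frac{13}{3}\right) \left(-5\right) = \frac{65}{3} \approx 21.667$)
$\left(E + 11 \left(-2\right)\right)^{2} = \left(\frac{65}{3} + 11 \left(-2\right)\right)^{2} = \left(\frac{65}{3} - 22\right)^{2} = \left(- \frac{1}{3}\right)^{2} = \frac{1}{9}$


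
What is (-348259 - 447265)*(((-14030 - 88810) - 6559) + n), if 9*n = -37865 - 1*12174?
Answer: 823072996120/9 ≈ 9.1453e+10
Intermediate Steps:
n = -50039/9 (n = (-37865 - 1*12174)/9 = (-37865 - 12174)/9 = (1/9)*(-50039) = -50039/9 ≈ -5559.9)
(-348259 - 447265)*(((-14030 - 88810) - 6559) + n) = (-348259 - 447265)*(((-14030 - 88810) - 6559) - 50039/9) = -795524*((-102840 - 6559) - 50039/9) = -795524*(-109399 - 50039/9) = -795524*(-1034630/9) = 823072996120/9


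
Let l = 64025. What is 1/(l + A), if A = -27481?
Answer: 1/36544 ≈ 2.7364e-5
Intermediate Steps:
1/(l + A) = 1/(64025 - 27481) = 1/36544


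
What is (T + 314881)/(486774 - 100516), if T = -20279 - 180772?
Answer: 56915/193129 ≈ 0.29470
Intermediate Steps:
T = -201051
(T + 314881)/(486774 - 100516) = (-201051 + 314881)/(486774 - 100516) = 113830/386258 = 113830*(1/386258) = 56915/193129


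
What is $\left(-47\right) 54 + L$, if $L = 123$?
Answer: $-2415$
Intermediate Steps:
$\left(-47\right) 54 + L = \left(-47\right) 54 + 123 = -2538 + 123 = -2415$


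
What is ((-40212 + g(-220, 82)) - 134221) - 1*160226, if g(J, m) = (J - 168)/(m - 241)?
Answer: -53210393/159 ≈ -3.3466e+5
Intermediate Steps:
g(J, m) = (-168 + J)/(-241 + m)
((-40212 + g(-220, 82)) - 134221) - 1*160226 = ((-40212 + (-168 - 220)/(-241 + 82)) - 134221) - 1*160226 = ((-40212 - 388/(-159)) - 134221) - 160226 = ((-40212 - 1/159*(-388)) - 134221) - 160226 = ((-40212 + 388/159) - 134221) - 160226 = (-6393320/159 - 134221) - 160226 = -27734459/159 - 160226 = -53210393/159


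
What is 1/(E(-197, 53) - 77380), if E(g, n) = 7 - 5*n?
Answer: -1/77638 ≈ -1.2880e-5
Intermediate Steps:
1/(E(-197, 53) - 77380) = 1/((7 - 5*53) - 77380) = 1/((7 - 265) - 77380) = 1/(-258 - 77380) = 1/(-77638) = -1/77638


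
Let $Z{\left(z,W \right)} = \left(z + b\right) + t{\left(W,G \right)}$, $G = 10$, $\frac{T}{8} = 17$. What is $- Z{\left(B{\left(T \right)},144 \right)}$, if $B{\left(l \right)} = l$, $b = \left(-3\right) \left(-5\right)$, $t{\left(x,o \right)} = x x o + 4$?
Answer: $-207515$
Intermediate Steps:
$T = 136$ ($T = 8 \cdot 17 = 136$)
$t{\left(x,o \right)} = 4 + o x^{2}$ ($t{\left(x,o \right)} = x^{2} o + 4 = o x^{2} + 4 = 4 + o x^{2}$)
$b = 15$
$Z{\left(z,W \right)} = 19 + z + 10 W^{2}$ ($Z{\left(z,W \right)} = \left(z + 15\right) + \left(4 + 10 W^{2}\right) = \left(15 + z\right) + \left(4 + 10 W^{2}\right) = 19 + z + 10 W^{2}$)
$- Z{\left(B{\left(T \right)},144 \right)} = - (19 + 136 + 10 \cdot 144^{2}) = - (19 + 136 + 10 \cdot 20736) = - (19 + 136 + 207360) = \left(-1\right) 207515 = -207515$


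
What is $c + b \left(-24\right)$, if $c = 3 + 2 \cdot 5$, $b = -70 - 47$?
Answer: $2821$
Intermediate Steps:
$b = -117$
$c = 13$ ($c = 3 + 10 = 13$)
$c + b \left(-24\right) = 13 - -2808 = 13 + 2808 = 2821$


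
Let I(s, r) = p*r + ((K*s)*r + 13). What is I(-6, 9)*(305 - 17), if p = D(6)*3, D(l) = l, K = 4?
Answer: -11808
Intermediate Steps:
p = 18 (p = 6*3 = 18)
I(s, r) = 13 + 18*r + 4*r*s (I(s, r) = 18*r + ((4*s)*r + 13) = 18*r + (4*r*s + 13) = 18*r + (13 + 4*r*s) = 13 + 18*r + 4*r*s)
I(-6, 9)*(305 - 17) = (13 + 18*9 + 4*9*(-6))*(305 - 17) = (13 + 162 - 216)*288 = -41*288 = -11808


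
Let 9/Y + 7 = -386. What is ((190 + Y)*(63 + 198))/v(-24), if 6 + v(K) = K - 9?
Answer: -2165169/1703 ≈ -1271.4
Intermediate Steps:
Y = -3/131 (Y = 9/(-7 - 386) = 9/(-393) = 9*(-1/393) = -3/131 ≈ -0.022901)
v(K) = -15 + K (v(K) = -6 + (K - 9) = -6 + (-9 + K) = -15 + K)
((190 + Y)*(63 + 198))/v(-24) = ((190 - 3/131)*(63 + 198))/(-15 - 24) = ((24887/131)*261)/(-39) = (6495507/131)*(-1/39) = -2165169/1703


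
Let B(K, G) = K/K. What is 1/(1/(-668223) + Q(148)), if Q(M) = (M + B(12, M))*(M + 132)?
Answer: 668223/27878263559 ≈ 2.3969e-5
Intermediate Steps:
B(K, G) = 1
Q(M) = (1 + M)*(132 + M) (Q(M) = (M + 1)*(M + 132) = (1 + M)*(132 + M))
1/(1/(-668223) + Q(148)) = 1/(1/(-668223) + (132 + 148**2 + 133*148)) = 1/(-1/668223 + (132 + 21904 + 19684)) = 1/(-1/668223 + 41720) = 1/(27878263559/668223) = 668223/27878263559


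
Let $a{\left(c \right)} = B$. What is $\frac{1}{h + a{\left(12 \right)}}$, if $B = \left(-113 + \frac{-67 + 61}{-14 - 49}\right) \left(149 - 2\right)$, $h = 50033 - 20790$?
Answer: $\frac{1}{12646} \approx 7.9076 \cdot 10^{-5}$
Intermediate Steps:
$h = 29243$
$B = -16597$ ($B = \left(-113 - \frac{6}{-63}\right) 147 = \left(-113 - - \frac{2}{21}\right) 147 = \left(-113 + \frac{2}{21}\right) 147 = \left(- \frac{2371}{21}\right) 147 = -16597$)
$a{\left(c \right)} = -16597$
$\frac{1}{h + a{\left(12 \right)}} = \frac{1}{29243 - 16597} = \frac{1}{12646}$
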